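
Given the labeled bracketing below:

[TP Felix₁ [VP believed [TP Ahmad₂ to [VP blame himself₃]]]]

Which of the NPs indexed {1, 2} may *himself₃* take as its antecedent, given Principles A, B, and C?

*himself* is an anaphor, so Principle A applies: it must be bound in its binding domain.
Binding domain of *himself₃*: the embedded TP, whose subject is Ahmad₂.
*Felix₁* c-commands the anaphor but is outside its binding domain → cannot satisfy Principle A.
*Ahmad₂* c-commands the anaphor within its binding domain → licit binder.

{2}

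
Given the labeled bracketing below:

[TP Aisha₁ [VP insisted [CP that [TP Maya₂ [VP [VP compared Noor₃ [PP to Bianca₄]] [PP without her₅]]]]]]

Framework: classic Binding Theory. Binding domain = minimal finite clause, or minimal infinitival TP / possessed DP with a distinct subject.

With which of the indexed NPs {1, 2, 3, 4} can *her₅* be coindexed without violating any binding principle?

*her* is a pronoun, so Principle B applies: it must be free in its binding domain.
Binding domain of *her₅*: the embedded TP, whose subject is Maya₂.
*Aisha₁* c-commands the pronoun but from outside its binding domain, and is not c-commanded by it → coindexation permitted.
*Maya₂* c-commands the pronoun within its binding domain → coindexation would violate Principle B.
*Noor₃* and the pronoun do not c-command one another → neither Principle B nor Principle C is at stake; coindexation permitted.
*Bianca₄* and the pronoun do not c-command one another → neither Principle B nor Principle C is at stake; coindexation permitted.

{1, 3, 4}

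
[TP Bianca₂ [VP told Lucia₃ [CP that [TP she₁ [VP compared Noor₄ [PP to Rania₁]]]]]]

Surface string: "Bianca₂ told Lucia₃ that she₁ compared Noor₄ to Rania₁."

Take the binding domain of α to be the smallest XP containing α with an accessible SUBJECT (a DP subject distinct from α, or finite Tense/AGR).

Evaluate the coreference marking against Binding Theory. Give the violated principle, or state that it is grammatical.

Principle C

The two coindexed NPs are *she₁* and *Rania₁*.
*Rania₁* is an R-expression. Principle C requires it to be free everywhere.
*she₁* c-commands it and carries the same index.
The R-expression is bound → Principle C violation.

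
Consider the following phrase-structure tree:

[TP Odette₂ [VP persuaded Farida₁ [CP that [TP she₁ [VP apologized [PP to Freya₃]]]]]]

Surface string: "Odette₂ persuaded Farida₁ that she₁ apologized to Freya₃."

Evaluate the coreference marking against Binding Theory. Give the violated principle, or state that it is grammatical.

grammatical

The two coindexed NPs are *Farida₁* and *she₁*.
*she₁* is a pronoun; nothing c-commands it within its binding domain (the embedded TP.), so Principle B holds trivially.
*Farida₁* is an R-expression; *she₁* does not c-command it, and no other NP shares its index, so Principle C is satisfied.
All principles are respected.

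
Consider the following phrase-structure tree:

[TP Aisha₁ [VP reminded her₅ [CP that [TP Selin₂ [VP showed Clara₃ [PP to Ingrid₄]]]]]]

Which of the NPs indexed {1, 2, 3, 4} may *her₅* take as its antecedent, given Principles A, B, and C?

*her* is a pronoun, so Principle B applies: it must be free in its binding domain.
Binding domain of *her₅*: the matrix TP, whose subject is Aisha₁.
*Aisha₁* c-commands the pronoun within its binding domain → coindexation would violate Principle B.
*Selin₂*: the pronoun c-commands this R-expression → coindexation would violate Principle C on *Selin₂*.
*Clara₃*: the pronoun c-commands this R-expression → coindexation would violate Principle C on *Clara₃*.
*Ingrid₄*: the pronoun c-commands this R-expression → coindexation would violate Principle C on *Ingrid₄*.

none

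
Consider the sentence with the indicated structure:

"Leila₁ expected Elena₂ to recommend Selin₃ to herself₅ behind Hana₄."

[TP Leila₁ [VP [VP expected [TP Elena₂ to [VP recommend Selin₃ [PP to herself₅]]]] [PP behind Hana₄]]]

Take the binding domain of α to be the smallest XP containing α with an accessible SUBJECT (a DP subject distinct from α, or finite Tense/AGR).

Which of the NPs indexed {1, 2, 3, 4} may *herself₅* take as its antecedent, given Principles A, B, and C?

*herself* is an anaphor, so Principle A applies: it must be bound in its binding domain.
Binding domain of *herself₅*: the embedded TP, whose subject is Elena₂.
*Leila₁* c-commands the anaphor but is outside its binding domain → cannot satisfy Principle A.
*Elena₂* c-commands the anaphor within its binding domain → licit binder.
*Selin₃* c-commands the anaphor within its binding domain → licit binder.
*Hana₄* does not c-command the anaphor → cannot bind it.

{2, 3}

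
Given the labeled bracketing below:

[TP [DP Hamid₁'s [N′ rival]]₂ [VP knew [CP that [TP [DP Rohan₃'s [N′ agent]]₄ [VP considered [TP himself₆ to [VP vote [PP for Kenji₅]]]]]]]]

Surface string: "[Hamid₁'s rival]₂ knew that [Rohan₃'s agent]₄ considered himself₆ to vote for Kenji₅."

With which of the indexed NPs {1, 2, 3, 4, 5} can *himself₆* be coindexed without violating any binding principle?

*himself* is an anaphor, so Principle A applies: it must be bound in its binding domain.
Binding domain of *himself₆*: the embedded TP, whose subject is [Rohan₃'s agent]₄.
*Hamid₁* does not c-command the anaphor → cannot bind it.
*[Hamid₁'s rival]₂* c-commands the anaphor but is outside its binding domain → cannot satisfy Principle A.
*Rohan₃* does not c-command the anaphor → cannot bind it.
*[Rohan₃'s agent]₄* c-commands the anaphor within its binding domain → licit binder.
*Kenji₅* does not c-command the anaphor → cannot bind it.

{4}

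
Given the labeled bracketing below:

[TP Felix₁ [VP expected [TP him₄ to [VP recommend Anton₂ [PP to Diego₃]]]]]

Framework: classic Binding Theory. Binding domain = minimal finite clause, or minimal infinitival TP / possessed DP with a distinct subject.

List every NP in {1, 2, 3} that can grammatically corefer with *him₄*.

*him* is a pronoun, so Principle B applies: it must be free in its binding domain.
Binding domain of *him₄*: the matrix TP, whose subject is Felix₁.
*Felix₁* c-commands the pronoun within its binding domain → coindexation would violate Principle B.
*Anton₂*: the pronoun c-commands this R-expression → coindexation would violate Principle C on *Anton₂*.
*Diego₃*: the pronoun c-commands this R-expression → coindexation would violate Principle C on *Diego₃*.

none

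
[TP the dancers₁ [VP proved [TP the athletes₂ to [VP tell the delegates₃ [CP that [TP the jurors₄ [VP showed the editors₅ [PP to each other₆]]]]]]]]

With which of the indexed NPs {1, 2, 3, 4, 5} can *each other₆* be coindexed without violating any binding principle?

*each other* is an anaphor, so Principle A applies: it must be bound in its binding domain.
Binding domain of *each other₆*: the embedded TP, whose subject is the jurors₄.
*the dancers₁* c-commands the anaphor but is outside its binding domain → cannot satisfy Principle A.
*the athletes₂* c-commands the anaphor but is outside its binding domain → cannot satisfy Principle A.
*the delegates₃* c-commands the anaphor but is outside its binding domain → cannot satisfy Principle A.
*the jurors₄* c-commands the anaphor within its binding domain → licit binder.
*the editors₅* c-commands the anaphor within its binding domain → licit binder.

{4, 5}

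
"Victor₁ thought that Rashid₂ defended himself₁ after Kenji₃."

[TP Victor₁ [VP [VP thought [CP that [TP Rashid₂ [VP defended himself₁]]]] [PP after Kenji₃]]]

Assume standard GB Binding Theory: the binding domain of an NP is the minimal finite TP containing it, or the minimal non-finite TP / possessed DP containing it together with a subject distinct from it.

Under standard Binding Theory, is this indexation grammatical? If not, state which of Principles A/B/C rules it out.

Principle A

The two coindexed NPs are *Victor₁* and *himself₁*.
*himself₁* is an anaphor. Principle A requires it to be bound within its binding domain — the embedded TP, whose subject is Rashid₂.
Within that domain it is c-commanded by *Rashid₂*, which does not share its index.
*Victor₁* does c-command the anaphor, but from outside its binding domain.
The anaphor is unbound in its domain → Principle A violation.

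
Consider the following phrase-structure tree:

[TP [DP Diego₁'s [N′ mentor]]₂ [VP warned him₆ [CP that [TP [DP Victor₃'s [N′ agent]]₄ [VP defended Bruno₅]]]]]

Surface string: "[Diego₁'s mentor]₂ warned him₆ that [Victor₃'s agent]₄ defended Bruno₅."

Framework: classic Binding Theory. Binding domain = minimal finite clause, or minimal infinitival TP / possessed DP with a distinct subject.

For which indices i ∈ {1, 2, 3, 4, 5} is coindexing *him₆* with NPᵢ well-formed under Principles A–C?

*him* is a pronoun, so Principle B applies: it must be free in its binding domain.
Binding domain of *him₆*: the matrix TP, whose subject is [Diego₁'s mentor]₂.
*Diego₁* and the pronoun do not c-command one another → neither Principle B nor Principle C is at stake; coindexation permitted.
*[Diego₁'s mentor]₂* c-commands the pronoun within its binding domain → coindexation would violate Principle B.
*Victor₃*: the pronoun c-commands this R-expression → coindexation would violate Principle C on *Victor₃*.
*[Victor₃'s agent]₄*: the pronoun c-commands this R-expression → coindexation would violate Principle C on *[Victor₃'s agent]₄*.
*Bruno₅*: the pronoun c-commands this R-expression → coindexation would violate Principle C on *Bruno₅*.

{1}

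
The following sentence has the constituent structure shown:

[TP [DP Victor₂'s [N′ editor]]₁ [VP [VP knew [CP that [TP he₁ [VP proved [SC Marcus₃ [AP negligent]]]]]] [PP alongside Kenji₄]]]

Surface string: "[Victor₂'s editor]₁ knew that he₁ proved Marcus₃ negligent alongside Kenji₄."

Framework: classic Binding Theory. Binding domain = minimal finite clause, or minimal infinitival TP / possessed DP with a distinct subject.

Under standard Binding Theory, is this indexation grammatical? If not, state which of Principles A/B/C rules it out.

The two coindexed NPs are *[Victor₂'s editor]₁* and *he₁*.
*he₁* is a pronoun; nothing c-commands it within its binding domain (the embedded TP.), so Principle B holds trivially.
*[Victor₂'s editor]₁* is an R-expression; *he₁* does not c-command it, and no other NP shares its index, so Principle C is satisfied.
All principles are respected.

grammatical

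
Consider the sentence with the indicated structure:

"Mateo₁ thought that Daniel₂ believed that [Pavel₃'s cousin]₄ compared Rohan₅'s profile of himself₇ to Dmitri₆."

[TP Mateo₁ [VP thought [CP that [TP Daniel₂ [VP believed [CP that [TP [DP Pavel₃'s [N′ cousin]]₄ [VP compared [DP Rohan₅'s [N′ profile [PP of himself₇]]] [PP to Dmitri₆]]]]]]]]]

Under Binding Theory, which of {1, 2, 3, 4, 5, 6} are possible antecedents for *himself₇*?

*himself* is an anaphor, so Principle A applies: it must be bound in its binding domain.
Binding domain of *himself₇*: the possessed DP, whose subject is Rohan₅.
*Mateo₁* c-commands the anaphor but is outside its binding domain → cannot satisfy Principle A.
*Daniel₂* c-commands the anaphor but is outside its binding domain → cannot satisfy Principle A.
*Pavel₃* does not c-command the anaphor → cannot bind it.
*[Pavel₃'s cousin]₄* c-commands the anaphor but is outside its binding domain → cannot satisfy Principle A.
*Rohan₅* c-commands the anaphor within its binding domain → licit binder.
*Dmitri₆* does not c-command the anaphor → cannot bind it.

{5}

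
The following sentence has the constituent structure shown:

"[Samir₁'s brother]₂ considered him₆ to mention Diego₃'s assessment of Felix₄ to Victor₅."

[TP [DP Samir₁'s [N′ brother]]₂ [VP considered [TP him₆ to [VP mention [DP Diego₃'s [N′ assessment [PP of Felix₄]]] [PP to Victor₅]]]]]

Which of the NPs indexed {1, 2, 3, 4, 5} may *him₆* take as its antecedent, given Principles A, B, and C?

*him* is a pronoun, so Principle B applies: it must be free in its binding domain.
Binding domain of *him₆*: the matrix TP, whose subject is [Samir₁'s brother]₂.
*Samir₁* and the pronoun do not c-command one another → neither Principle B nor Principle C is at stake; coindexation permitted.
*[Samir₁'s brother]₂* c-commands the pronoun within its binding domain → coindexation would violate Principle B.
*Diego₃*: the pronoun c-commands this R-expression → coindexation would violate Principle C on *Diego₃*.
*Felix₄*: the pronoun c-commands this R-expression → coindexation would violate Principle C on *Felix₄*.
*Victor₅*: the pronoun c-commands this R-expression → coindexation would violate Principle C on *Victor₅*.

{1}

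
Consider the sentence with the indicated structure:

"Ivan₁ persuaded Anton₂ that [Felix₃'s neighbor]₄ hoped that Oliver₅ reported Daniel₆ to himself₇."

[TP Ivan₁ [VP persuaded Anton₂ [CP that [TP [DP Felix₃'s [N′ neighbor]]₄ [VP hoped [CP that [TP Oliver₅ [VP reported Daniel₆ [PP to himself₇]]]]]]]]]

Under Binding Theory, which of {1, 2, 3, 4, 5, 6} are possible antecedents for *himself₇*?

{5, 6}

*himself* is an anaphor, so Principle A applies: it must be bound in its binding domain.
Binding domain of *himself₇*: the embedded TP, whose subject is Oliver₅.
*Ivan₁* c-commands the anaphor but is outside its binding domain → cannot satisfy Principle A.
*Anton₂* c-commands the anaphor but is outside its binding domain → cannot satisfy Principle A.
*Felix₃* does not c-command the anaphor → cannot bind it.
*[Felix₃'s neighbor]₄* c-commands the anaphor but is outside its binding domain → cannot satisfy Principle A.
*Oliver₅* c-commands the anaphor within its binding domain → licit binder.
*Daniel₆* c-commands the anaphor within its binding domain → licit binder.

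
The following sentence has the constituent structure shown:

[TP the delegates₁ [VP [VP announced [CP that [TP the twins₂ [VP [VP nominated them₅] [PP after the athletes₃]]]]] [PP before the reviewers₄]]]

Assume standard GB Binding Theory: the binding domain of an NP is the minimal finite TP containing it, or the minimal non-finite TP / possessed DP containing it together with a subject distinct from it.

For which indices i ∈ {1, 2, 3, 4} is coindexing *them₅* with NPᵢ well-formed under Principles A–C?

*them* is a pronoun, so Principle B applies: it must be free in its binding domain.
Binding domain of *them₅*: the embedded TP, whose subject is the twins₂.
*the delegates₁* c-commands the pronoun but from outside its binding domain, and is not c-commanded by it → coindexation permitted.
*the twins₂* c-commands the pronoun within its binding domain → coindexation would violate Principle B.
*the athletes₃* and the pronoun do not c-command one another → neither Principle B nor Principle C is at stake; coindexation permitted.
*the reviewers₄* and the pronoun do not c-command one another → neither Principle B nor Principle C is at stake; coindexation permitted.

{1, 3, 4}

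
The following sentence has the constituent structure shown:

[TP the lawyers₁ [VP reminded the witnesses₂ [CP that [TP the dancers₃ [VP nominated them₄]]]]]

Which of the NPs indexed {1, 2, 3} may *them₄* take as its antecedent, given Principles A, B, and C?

*them* is a pronoun, so Principle B applies: it must be free in its binding domain.
Binding domain of *them₄*: the embedded TP, whose subject is the dancers₃.
*the lawyers₁* c-commands the pronoun but from outside its binding domain, and is not c-commanded by it → coindexation permitted.
*the witnesses₂* c-commands the pronoun but from outside its binding domain, and is not c-commanded by it → coindexation permitted.
*the dancers₃* c-commands the pronoun within its binding domain → coindexation would violate Principle B.

{1, 2}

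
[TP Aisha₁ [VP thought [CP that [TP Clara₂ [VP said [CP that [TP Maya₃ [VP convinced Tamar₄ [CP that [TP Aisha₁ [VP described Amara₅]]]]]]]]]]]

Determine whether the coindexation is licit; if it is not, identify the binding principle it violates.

Principle C

The two coindexed NPs are *Aisha₁* (the higher occurrence) and *Aisha₁* (the lower occurrence).
*Aisha₁* (the lower occurrence) is an R-expression. Principle C requires it to be free everywhere.
*Aisha₁* (the higher occurrence) c-commands it and carries the same index.
The R-expression is bound → Principle C violation.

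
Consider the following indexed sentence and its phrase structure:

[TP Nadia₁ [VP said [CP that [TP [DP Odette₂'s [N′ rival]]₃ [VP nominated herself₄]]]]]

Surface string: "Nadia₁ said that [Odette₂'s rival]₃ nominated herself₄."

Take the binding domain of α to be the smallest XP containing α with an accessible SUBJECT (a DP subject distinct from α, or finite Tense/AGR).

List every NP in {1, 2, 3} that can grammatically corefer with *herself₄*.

{3}

*herself* is an anaphor, so Principle A applies: it must be bound in its binding domain.
Binding domain of *herself₄*: the embedded TP, whose subject is [Odette₂'s rival]₃.
*Nadia₁* c-commands the anaphor but is outside its binding domain → cannot satisfy Principle A.
*Odette₂* does not c-command the anaphor → cannot bind it.
*[Odette₂'s rival]₃* c-commands the anaphor within its binding domain → licit binder.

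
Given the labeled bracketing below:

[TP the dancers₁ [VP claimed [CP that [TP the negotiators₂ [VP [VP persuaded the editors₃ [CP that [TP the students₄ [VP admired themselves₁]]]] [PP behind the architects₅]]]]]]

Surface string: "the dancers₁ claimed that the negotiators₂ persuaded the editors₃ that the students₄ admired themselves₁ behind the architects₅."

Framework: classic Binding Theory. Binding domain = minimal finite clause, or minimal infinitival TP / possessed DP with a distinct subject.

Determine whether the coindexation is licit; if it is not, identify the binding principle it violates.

Principle A

The two coindexed NPs are *the dancers₁* and *themselves₁*.
*themselves₁* is an anaphor. Principle A requires it to be bound within its binding domain — the embedded TP, whose subject is the students₄.
Within that domain it is c-commanded by *the students₄*, which does not share its index.
*the dancers₁* does c-command the anaphor, but from outside its binding domain.
The anaphor is unbound in its domain → Principle A violation.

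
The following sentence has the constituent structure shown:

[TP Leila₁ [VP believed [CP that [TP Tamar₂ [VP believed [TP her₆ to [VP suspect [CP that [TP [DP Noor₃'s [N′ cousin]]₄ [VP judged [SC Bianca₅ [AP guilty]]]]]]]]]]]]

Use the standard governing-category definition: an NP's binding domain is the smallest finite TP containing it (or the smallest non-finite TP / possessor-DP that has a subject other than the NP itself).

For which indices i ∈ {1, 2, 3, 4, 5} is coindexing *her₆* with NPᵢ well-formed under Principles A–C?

{1}

*her* is a pronoun, so Principle B applies: it must be free in its binding domain.
Binding domain of *her₆*: the embedded TP, whose subject is Tamar₂.
*Leila₁* c-commands the pronoun but from outside its binding domain, and is not c-commanded by it → coindexation permitted.
*Tamar₂* c-commands the pronoun within its binding domain → coindexation would violate Principle B.
*Noor₃*: the pronoun c-commands this R-expression → coindexation would violate Principle C on *Noor₃*.
*[Noor₃'s cousin]₄*: the pronoun c-commands this R-expression → coindexation would violate Principle C on *[Noor₃'s cousin]₄*.
*Bianca₅*: the pronoun c-commands this R-expression → coindexation would violate Principle C on *Bianca₅*.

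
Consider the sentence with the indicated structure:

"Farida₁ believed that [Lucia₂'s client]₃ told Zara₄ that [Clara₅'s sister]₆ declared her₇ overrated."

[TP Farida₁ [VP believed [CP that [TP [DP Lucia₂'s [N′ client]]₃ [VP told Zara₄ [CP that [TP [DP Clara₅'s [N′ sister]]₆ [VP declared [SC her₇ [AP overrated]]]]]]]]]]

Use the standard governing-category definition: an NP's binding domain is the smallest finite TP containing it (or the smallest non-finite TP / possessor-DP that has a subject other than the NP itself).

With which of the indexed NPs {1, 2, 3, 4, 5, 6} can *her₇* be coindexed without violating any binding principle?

{1, 2, 3, 4, 5}

*her* is a pronoun, so Principle B applies: it must be free in its binding domain.
Binding domain of *her₇*: the embedded TP, whose subject is [Clara₅'s sister]₆.
*Farida₁* c-commands the pronoun but from outside its binding domain, and is not c-commanded by it → coindexation permitted.
*Lucia₂* and the pronoun do not c-command one another → neither Principle B nor Principle C is at stake; coindexation permitted.
*[Lucia₂'s client]₃* c-commands the pronoun but from outside its binding domain, and is not c-commanded by it → coindexation permitted.
*Zara₄* c-commands the pronoun but from outside its binding domain, and is not c-commanded by it → coindexation permitted.
*Clara₅* and the pronoun do not c-command one another → neither Principle B nor Principle C is at stake; coindexation permitted.
*[Clara₅'s sister]₆* c-commands the pronoun within its binding domain → coindexation would violate Principle B.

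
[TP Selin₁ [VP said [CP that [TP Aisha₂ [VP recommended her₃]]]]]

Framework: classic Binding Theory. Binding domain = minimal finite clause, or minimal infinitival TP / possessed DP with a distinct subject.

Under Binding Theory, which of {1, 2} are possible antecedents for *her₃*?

{1}

*her* is a pronoun, so Principle B applies: it must be free in its binding domain.
Binding domain of *her₃*: the embedded TP, whose subject is Aisha₂.
*Selin₁* c-commands the pronoun but from outside its binding domain, and is not c-commanded by it → coindexation permitted.
*Aisha₂* c-commands the pronoun within its binding domain → coindexation would violate Principle B.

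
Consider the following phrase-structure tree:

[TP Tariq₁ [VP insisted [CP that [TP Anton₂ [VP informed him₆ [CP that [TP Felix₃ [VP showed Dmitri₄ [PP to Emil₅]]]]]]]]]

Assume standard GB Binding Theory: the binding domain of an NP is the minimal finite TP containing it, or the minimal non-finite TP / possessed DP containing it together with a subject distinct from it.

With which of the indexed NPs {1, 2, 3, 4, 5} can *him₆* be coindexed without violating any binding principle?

*him* is a pronoun, so Principle B applies: it must be free in its binding domain.
Binding domain of *him₆*: the embedded TP, whose subject is Anton₂.
*Tariq₁* c-commands the pronoun but from outside its binding domain, and is not c-commanded by it → coindexation permitted.
*Anton₂* c-commands the pronoun within its binding domain → coindexation would violate Principle B.
*Felix₃*: the pronoun c-commands this R-expression → coindexation would violate Principle C on *Felix₃*.
*Dmitri₄*: the pronoun c-commands this R-expression → coindexation would violate Principle C on *Dmitri₄*.
*Emil₅*: the pronoun c-commands this R-expression → coindexation would violate Principle C on *Emil₅*.

{1}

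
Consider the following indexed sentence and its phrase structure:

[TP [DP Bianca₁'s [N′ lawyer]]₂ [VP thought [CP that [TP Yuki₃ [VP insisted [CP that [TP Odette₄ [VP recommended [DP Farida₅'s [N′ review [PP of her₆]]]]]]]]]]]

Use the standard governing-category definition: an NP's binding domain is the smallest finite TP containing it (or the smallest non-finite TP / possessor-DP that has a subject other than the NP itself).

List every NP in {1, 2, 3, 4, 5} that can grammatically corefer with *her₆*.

*her* is a pronoun, so Principle B applies: it must be free in its binding domain.
Binding domain of *her₆*: the possessed DP, whose subject is Farida₅.
*Bianca₁* and the pronoun do not c-command one another → neither Principle B nor Principle C is at stake; coindexation permitted.
*[Bianca₁'s lawyer]₂* c-commands the pronoun but from outside its binding domain, and is not c-commanded by it → coindexation permitted.
*Yuki₃* c-commands the pronoun but from outside its binding domain, and is not c-commanded by it → coindexation permitted.
*Odette₄* c-commands the pronoun but from outside its binding domain, and is not c-commanded by it → coindexation permitted.
*Farida₅* c-commands the pronoun within its binding domain → coindexation would violate Principle B.

{1, 2, 3, 4}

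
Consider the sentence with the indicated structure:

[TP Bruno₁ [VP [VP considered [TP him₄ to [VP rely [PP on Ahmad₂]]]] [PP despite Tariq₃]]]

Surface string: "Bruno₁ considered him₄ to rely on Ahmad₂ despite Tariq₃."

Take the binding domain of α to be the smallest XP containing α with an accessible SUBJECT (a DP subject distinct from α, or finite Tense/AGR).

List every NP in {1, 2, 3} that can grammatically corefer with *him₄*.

*him* is a pronoun, so Principle B applies: it must be free in its binding domain.
Binding domain of *him₄*: the matrix TP, whose subject is Bruno₁.
*Bruno₁* c-commands the pronoun within its binding domain → coindexation would violate Principle B.
*Ahmad₂*: the pronoun c-commands this R-expression → coindexation would violate Principle C on *Ahmad₂*.
*Tariq₃* and the pronoun do not c-command one another → neither Principle B nor Principle C is at stake; coindexation permitted.

{3}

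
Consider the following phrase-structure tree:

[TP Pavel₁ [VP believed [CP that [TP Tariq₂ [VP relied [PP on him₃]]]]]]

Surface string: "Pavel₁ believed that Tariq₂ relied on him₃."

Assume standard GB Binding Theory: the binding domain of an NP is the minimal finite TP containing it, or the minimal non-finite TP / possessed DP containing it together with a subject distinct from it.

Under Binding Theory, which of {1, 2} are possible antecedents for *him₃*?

*him* is a pronoun, so Principle B applies: it must be free in its binding domain.
Binding domain of *him₃*: the embedded TP, whose subject is Tariq₂.
*Pavel₁* c-commands the pronoun but from outside its binding domain, and is not c-commanded by it → coindexation permitted.
*Tariq₂* c-commands the pronoun within its binding domain → coindexation would violate Principle B.

{1}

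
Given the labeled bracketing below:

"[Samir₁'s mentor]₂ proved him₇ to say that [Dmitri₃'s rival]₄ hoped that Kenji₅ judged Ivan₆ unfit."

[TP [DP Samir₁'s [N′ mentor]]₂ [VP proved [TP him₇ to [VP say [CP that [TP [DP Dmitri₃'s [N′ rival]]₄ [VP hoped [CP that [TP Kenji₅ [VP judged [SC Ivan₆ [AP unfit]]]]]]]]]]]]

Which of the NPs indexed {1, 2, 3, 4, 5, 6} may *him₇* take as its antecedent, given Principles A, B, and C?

*him* is a pronoun, so Principle B applies: it must be free in its binding domain.
Binding domain of *him₇*: the matrix TP, whose subject is [Samir₁'s mentor]₂.
*Samir₁* and the pronoun do not c-command one another → neither Principle B nor Principle C is at stake; coindexation permitted.
*[Samir₁'s mentor]₂* c-commands the pronoun within its binding domain → coindexation would violate Principle B.
*Dmitri₃*: the pronoun c-commands this R-expression → coindexation would violate Principle C on *Dmitri₃*.
*[Dmitri₃'s rival]₄*: the pronoun c-commands this R-expression → coindexation would violate Principle C on *[Dmitri₃'s rival]₄*.
*Kenji₅*: the pronoun c-commands this R-expression → coindexation would violate Principle C on *Kenji₅*.
*Ivan₆*: the pronoun c-commands this R-expression → coindexation would violate Principle C on *Ivan₆*.

{1}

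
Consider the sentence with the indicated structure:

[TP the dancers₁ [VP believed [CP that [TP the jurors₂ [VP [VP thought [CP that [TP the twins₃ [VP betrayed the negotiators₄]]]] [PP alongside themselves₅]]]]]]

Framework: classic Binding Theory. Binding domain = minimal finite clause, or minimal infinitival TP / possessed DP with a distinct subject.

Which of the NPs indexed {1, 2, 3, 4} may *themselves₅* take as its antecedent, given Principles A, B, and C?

{2}

*themselves* is an anaphor, so Principle A applies: it must be bound in its binding domain.
Binding domain of *themselves₅*: the embedded TP, whose subject is the jurors₂.
*the dancers₁* c-commands the anaphor but is outside its binding domain → cannot satisfy Principle A.
*the jurors₂* c-commands the anaphor within its binding domain → licit binder.
*the twins₃* does not c-command the anaphor → cannot bind it.
*the negotiators₄* does not c-command the anaphor → cannot bind it.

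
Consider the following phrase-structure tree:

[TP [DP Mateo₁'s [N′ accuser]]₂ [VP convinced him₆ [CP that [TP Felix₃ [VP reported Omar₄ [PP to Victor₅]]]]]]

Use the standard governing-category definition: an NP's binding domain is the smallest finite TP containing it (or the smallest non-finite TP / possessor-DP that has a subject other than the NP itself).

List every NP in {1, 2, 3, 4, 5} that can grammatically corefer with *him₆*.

{1}

*him* is a pronoun, so Principle B applies: it must be free in its binding domain.
Binding domain of *him₆*: the matrix TP, whose subject is [Mateo₁'s accuser]₂.
*Mateo₁* and the pronoun do not c-command one another → neither Principle B nor Principle C is at stake; coindexation permitted.
*[Mateo₁'s accuser]₂* c-commands the pronoun within its binding domain → coindexation would violate Principle B.
*Felix₃*: the pronoun c-commands this R-expression → coindexation would violate Principle C on *Felix₃*.
*Omar₄*: the pronoun c-commands this R-expression → coindexation would violate Principle C on *Omar₄*.
*Victor₅*: the pronoun c-commands this R-expression → coindexation would violate Principle C on *Victor₅*.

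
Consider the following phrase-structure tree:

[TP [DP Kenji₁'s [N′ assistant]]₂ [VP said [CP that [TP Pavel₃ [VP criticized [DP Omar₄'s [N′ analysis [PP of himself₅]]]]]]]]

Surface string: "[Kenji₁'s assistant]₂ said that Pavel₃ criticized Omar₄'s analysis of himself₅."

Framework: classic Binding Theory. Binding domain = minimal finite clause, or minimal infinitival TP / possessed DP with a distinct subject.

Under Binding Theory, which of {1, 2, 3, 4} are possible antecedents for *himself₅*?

*himself* is an anaphor, so Principle A applies: it must be bound in its binding domain.
Binding domain of *himself₅*: the possessed DP, whose subject is Omar₄.
*Kenji₁* does not c-command the anaphor → cannot bind it.
*[Kenji₁'s assistant]₂* c-commands the anaphor but is outside its binding domain → cannot satisfy Principle A.
*Pavel₃* c-commands the anaphor but is outside its binding domain → cannot satisfy Principle A.
*Omar₄* c-commands the anaphor within its binding domain → licit binder.

{4}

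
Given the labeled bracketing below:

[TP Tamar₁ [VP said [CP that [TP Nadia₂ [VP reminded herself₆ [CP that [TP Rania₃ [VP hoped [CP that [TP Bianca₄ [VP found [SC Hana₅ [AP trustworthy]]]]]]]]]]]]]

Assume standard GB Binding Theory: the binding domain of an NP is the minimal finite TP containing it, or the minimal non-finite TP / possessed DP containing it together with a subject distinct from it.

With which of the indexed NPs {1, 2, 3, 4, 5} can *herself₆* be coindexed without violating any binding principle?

{2}

*herself* is an anaphor, so Principle A applies: it must be bound in its binding domain.
Binding domain of *herself₆*: the embedded TP, whose subject is Nadia₂.
*Tamar₁* c-commands the anaphor but is outside its binding domain → cannot satisfy Principle A.
*Nadia₂* c-commands the anaphor within its binding domain → licit binder.
*Rania₃* does not c-command the anaphor → cannot bind it.
*Bianca₄* does not c-command the anaphor → cannot bind it.
*Hana₅* does not c-command the anaphor → cannot bind it.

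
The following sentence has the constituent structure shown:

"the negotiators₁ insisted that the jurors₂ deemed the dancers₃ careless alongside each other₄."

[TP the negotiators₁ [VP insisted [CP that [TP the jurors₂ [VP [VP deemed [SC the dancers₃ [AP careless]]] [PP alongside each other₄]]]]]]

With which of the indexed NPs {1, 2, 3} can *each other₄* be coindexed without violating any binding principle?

*each other* is an anaphor, so Principle A applies: it must be bound in its binding domain.
Binding domain of *each other₄*: the embedded TP, whose subject is the jurors₂.
*the negotiators₁* c-commands the anaphor but is outside its binding domain → cannot satisfy Principle A.
*the jurors₂* c-commands the anaphor within its binding domain → licit binder.
*the dancers₃* does not c-command the anaphor → cannot bind it.

{2}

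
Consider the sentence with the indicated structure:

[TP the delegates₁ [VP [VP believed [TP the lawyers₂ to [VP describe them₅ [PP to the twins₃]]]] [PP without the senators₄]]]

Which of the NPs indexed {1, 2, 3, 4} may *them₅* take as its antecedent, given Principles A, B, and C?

*them* is a pronoun, so Principle B applies: it must be free in its binding domain.
Binding domain of *them₅*: the embedded TP, whose subject is the lawyers₂.
*the delegates₁* c-commands the pronoun but from outside its binding domain, and is not c-commanded by it → coindexation permitted.
*the lawyers₂* c-commands the pronoun within its binding domain → coindexation would violate Principle B.
*the twins₃*: the pronoun c-commands this R-expression → coindexation would violate Principle C on *the twins₃*.
*the senators₄* and the pronoun do not c-command one another → neither Principle B nor Principle C is at stake; coindexation permitted.

{1, 4}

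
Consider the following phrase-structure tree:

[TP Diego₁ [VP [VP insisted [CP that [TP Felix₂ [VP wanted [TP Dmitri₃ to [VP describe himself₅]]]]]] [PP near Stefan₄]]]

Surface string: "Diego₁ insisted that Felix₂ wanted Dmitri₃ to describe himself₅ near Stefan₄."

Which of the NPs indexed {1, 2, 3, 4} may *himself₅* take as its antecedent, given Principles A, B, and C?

*himself* is an anaphor, so Principle A applies: it must be bound in its binding domain.
Binding domain of *himself₅*: the embedded TP, whose subject is Dmitri₃.
*Diego₁* c-commands the anaphor but is outside its binding domain → cannot satisfy Principle A.
*Felix₂* c-commands the anaphor but is outside its binding domain → cannot satisfy Principle A.
*Dmitri₃* c-commands the anaphor within its binding domain → licit binder.
*Stefan₄* does not c-command the anaphor → cannot bind it.

{3}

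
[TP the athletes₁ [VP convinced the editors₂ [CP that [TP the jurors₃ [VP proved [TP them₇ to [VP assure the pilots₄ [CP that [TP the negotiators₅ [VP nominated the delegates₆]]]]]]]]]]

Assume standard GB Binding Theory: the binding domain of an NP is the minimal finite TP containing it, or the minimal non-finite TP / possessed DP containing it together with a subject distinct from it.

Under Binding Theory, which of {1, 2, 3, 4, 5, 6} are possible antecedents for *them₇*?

{1, 2}

*them* is a pronoun, so Principle B applies: it must be free in its binding domain.
Binding domain of *them₇*: the embedded TP, whose subject is the jurors₃.
*the athletes₁* c-commands the pronoun but from outside its binding domain, and is not c-commanded by it → coindexation permitted.
*the editors₂* c-commands the pronoun but from outside its binding domain, and is not c-commanded by it → coindexation permitted.
*the jurors₃* c-commands the pronoun within its binding domain → coindexation would violate Principle B.
*the pilots₄*: the pronoun c-commands this R-expression → coindexation would violate Principle C on *the pilots₄*.
*the negotiators₅*: the pronoun c-commands this R-expression → coindexation would violate Principle C on *the negotiators₅*.
*the delegates₆*: the pronoun c-commands this R-expression → coindexation would violate Principle C on *the delegates₆*.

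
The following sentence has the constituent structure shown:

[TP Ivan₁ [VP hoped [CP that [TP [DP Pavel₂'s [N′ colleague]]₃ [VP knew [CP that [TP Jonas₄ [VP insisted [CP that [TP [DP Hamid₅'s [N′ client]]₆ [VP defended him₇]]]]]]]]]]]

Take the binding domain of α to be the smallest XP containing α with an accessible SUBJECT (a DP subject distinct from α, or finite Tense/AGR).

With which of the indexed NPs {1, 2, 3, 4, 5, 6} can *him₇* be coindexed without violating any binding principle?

*him* is a pronoun, so Principle B applies: it must be free in its binding domain.
Binding domain of *him₇*: the embedded TP, whose subject is [Hamid₅'s client]₆.
*Ivan₁* c-commands the pronoun but from outside its binding domain, and is not c-commanded by it → coindexation permitted.
*Pavel₂* and the pronoun do not c-command one another → neither Principle B nor Principle C is at stake; coindexation permitted.
*[Pavel₂'s colleague]₃* c-commands the pronoun but from outside its binding domain, and is not c-commanded by it → coindexation permitted.
*Jonas₄* c-commands the pronoun but from outside its binding domain, and is not c-commanded by it → coindexation permitted.
*Hamid₅* and the pronoun do not c-command one another → neither Principle B nor Principle C is at stake; coindexation permitted.
*[Hamid₅'s client]₆* c-commands the pronoun within its binding domain → coindexation would violate Principle B.

{1, 2, 3, 4, 5}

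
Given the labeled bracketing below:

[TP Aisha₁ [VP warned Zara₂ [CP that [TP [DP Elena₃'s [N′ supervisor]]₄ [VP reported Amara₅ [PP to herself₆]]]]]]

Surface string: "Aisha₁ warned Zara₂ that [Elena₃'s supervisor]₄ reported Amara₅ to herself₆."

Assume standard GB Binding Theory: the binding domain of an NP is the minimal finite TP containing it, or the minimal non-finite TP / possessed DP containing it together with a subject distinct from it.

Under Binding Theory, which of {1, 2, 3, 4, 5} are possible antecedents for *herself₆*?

*herself* is an anaphor, so Principle A applies: it must be bound in its binding domain.
Binding domain of *herself₆*: the embedded TP, whose subject is [Elena₃'s supervisor]₄.
*Aisha₁* c-commands the anaphor but is outside its binding domain → cannot satisfy Principle A.
*Zara₂* c-commands the anaphor but is outside its binding domain → cannot satisfy Principle A.
*Elena₃* does not c-command the anaphor → cannot bind it.
*[Elena₃'s supervisor]₄* c-commands the anaphor within its binding domain → licit binder.
*Amara₅* c-commands the anaphor within its binding domain → licit binder.

{4, 5}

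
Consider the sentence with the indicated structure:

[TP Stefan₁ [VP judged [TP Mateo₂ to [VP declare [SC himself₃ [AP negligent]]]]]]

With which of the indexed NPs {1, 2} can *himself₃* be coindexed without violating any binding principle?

*himself* is an anaphor, so Principle A applies: it must be bound in its binding domain.
Binding domain of *himself₃*: the embedded TP, whose subject is Mateo₂.
*Stefan₁* c-commands the anaphor but is outside its binding domain → cannot satisfy Principle A.
*Mateo₂* c-commands the anaphor within its binding domain → licit binder.

{2}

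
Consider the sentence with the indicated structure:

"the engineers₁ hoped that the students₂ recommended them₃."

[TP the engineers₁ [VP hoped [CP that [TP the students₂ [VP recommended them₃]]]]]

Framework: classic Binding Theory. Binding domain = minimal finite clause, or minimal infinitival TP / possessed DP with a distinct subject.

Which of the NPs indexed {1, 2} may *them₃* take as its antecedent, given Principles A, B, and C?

*them* is a pronoun, so Principle B applies: it must be free in its binding domain.
Binding domain of *them₃*: the embedded TP, whose subject is the students₂.
*the engineers₁* c-commands the pronoun but from outside its binding domain, and is not c-commanded by it → coindexation permitted.
*the students₂* c-commands the pronoun within its binding domain → coindexation would violate Principle B.

{1}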